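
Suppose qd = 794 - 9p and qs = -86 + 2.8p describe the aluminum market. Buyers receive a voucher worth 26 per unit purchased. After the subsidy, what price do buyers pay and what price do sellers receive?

Pre-subsidy: 794 - 9p = -86 + 2.8p gives p* = 4400/59, q* = 7246/59.
With the rebate, buyers effectively pay pb = ps − 26, where ps is the price sellers receive.
Demand in terms of ps becomes qd = 794 − 9(ps − 26) = 1028 - 9ps. Setting this equal to supply: 1028 - 9ps = -86 + 2.8ps, so ps = 5570/59.
Buyers pay pb = 5570/59 − 26 = 4036/59; q' = -86 + 2.8·(5570/59) = 10522/59.

Buyers pay 4036/59; sellers receive 5570/59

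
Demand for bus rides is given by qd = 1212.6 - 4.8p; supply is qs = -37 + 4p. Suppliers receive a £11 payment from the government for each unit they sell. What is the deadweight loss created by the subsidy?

Pre-subsidy: 1212.6 - 4.8p = -37 + 4p gives p* = 142, q* = 531.
With the subsidy, sellers receive ps = pb + 11 for each unit, where pb is the price buyers pay.
Supply in terms of pb becomes qs = -37 + 4(pb + 11) = 7 + 4pb. Setting this equal to demand: 1212.6 - 4.8pb = 7 + 4pb, so pb = 137.
Sellers receive ps = 137 + 11 = 148; q' = 1212.6 − 4.8·137 = 555.
The subsidy expands output by 555 − 531 = 24 past the efficient level; on those units the gap between marginal cost and willingness to pay runs from 0 up to 11.
DWL = ½ × 11 × 24 = 132.

Deadweight loss = £132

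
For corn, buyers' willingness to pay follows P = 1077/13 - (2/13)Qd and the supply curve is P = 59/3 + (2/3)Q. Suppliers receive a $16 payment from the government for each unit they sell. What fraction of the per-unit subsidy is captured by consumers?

Pre-subsidy: 1077/13 - (2/13)Q = 59/3 + (2/3)Q gives Q* = 77 and P* = 71.
With the subsidy, sellers receive Ps = Pb + 16 for each unit, where Pb is the price buyers pay.
On the curves, Pb = 1077/13 - (2/13)Q and Ps = 59/3 + (2/3)Q; the wedge Ps − Pb = 16 gives 59/3 + (2/3)Q − (1077/13 - (2/13)Q) = 16, so Q' = 96.5.
Then Pb = 1077/13 − (2/13)·96.5 = 68 and Ps = 59/3 + (2/3)·96.5 = 84.
Buyers' price falls by P* − Pb = 71 − 68 = 3; sellers' price rises by Ps − P* = 84 − 71 = 13.
So consumers capture 3/16 = 0.1875 of each unit of subsidy.

Consumer share = 0.1875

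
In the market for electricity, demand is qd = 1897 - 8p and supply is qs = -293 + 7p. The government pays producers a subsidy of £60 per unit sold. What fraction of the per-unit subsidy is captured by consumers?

Pre-subsidy: 1897 - 8p = -293 + 7p gives p* = 146, q* = 729.
With the subsidy, sellers receive ps = pb + 60 for each unit, where pb is the price buyers pay.
Supply in terms of pb becomes qs = -293 + 7(pb + 60) = 127 + 7pb. Setting this equal to demand: 1897 - 8pb = 127 + 7pb, so pb = 118.
Sellers receive ps = 118 + 60 = 178; q' = 1897 − 8·118 = 953.
Buyers' price falls by p* − pb = 146 − 118 = 28; sellers' price rises by ps − p* = 178 − 146 = 32.
So consumers capture 28/60 = 7/15 of each unit of subsidy.

Consumer share = 7/15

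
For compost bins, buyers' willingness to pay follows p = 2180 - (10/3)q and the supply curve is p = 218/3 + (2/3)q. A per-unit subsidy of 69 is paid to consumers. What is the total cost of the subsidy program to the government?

Government cost = 37541.75

Pre-subsidy: 2180 - (10/3)q = 218/3 + (2/3)q gives q* = 3161/6 and p* = 3815/9.
With the rebate, buyers effectively pay pb = ps − 69, where ps is the price sellers receive.
On the curves, pb = 2180 - (10/3)q and ps = 218/3 + (2/3)q; the wedge ps − pb = 69 gives 218/3 + (2/3)q − (2180 - (10/3)q) = 69, so q' = 6529/12.
Then pb = 2180 − (10/3)·(6529/12) = 6595/18 and ps = 218/3 + (2/3)·(6529/12) = 7837/18.
Government outlay = subsidy × quantity = 69 × 6529/12 = 37541.75.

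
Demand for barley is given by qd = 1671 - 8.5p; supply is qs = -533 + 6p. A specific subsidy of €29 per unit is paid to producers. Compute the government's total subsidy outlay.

Government cost = €13949

Pre-subsidy: 1671 - 8.5p = -533 + 6p gives p* = 152, q* = 379.
With the subsidy, sellers receive ps = pb + 29 for each unit, where pb is the price buyers pay.
Supply in terms of pb becomes qs = -533 + 6(pb + 29) = -359 + 6pb. Setting this equal to demand: 1671 - 8.5pb = -359 + 6pb, so pb = 140.
Sellers receive ps = 140 + 29 = 169; q' = 1671 − 8.5·140 = 481.
Government outlay = subsidy × quantity = 29 × 481 = 13949.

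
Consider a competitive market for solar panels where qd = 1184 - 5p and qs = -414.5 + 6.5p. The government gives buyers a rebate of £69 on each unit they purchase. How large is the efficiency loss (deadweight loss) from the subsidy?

Pre-subsidy: 1184 - 5p = -414.5 + 6.5p gives p* = 139, q* = 489.
With the rebate, buyers effectively pay pb = ps − 69, where ps is the price sellers receive.
Demand in terms of ps becomes qd = 1184 − 5(ps − 69) = 1529 - 5ps. Setting this equal to supply: 1529 - 5ps = -414.5 + 6.5ps, so ps = 169.
Buyers pay pb = 169 − 69 = 100; q' = -414.5 + 6.5·169 = 684.
The subsidy expands output by 684 − 489 = 195 past the efficient level; on those units the gap between marginal cost and willingness to pay runs from 0 up to 69.
DWL = ½ × 69 × 195 = 6727.5.

Deadweight loss = £6727.5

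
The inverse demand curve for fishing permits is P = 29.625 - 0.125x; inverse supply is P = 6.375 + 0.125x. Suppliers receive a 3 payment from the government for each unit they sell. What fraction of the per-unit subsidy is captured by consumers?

Consumer share = 0.5

Pre-subsidy: 29.625 - 0.125x = 6.375 + 0.125x gives x* = 93 and P* = 18.
With the subsidy, sellers receive Ps = Pb + 3 for each unit, where Pb is the price buyers pay.
On the curves, Pb = 29.625 - 0.125x and Ps = 6.375 + 0.125x; the wedge Ps − Pb = 3 gives 6.375 + 0.125x − (29.625 - 0.125x) = 3, so x' = 105.
Then Pb = 29.625 − 0.125·105 = 16.5 and Ps = 6.375 + 0.125·105 = 19.5.
Buyers' price falls by P* − Pb = 18 − 16.5 = 1.5; sellers' price rises by Ps − P* = 19.5 − 18 = 1.5.
So consumers capture 1.5/3 = 0.5 of each unit of subsidy.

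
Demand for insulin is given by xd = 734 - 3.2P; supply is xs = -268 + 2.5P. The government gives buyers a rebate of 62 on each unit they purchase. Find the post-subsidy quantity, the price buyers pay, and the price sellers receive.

x' = 14734/57; buyers pay 8470/57; sellers receive 12004/57

Pre-subsidy: 734 - 3.2P = -268 + 2.5P gives P* = 3340/19, x* = 3258/19.
With the rebate, buyers effectively pay Pb = Ps − 62, where Ps is the price sellers receive.
Demand in terms of Ps becomes xd = 734 − 3.2(Ps − 62) = 932.4 - 3.2Ps. Setting this equal to supply: 932.4 - 3.2Ps = -268 + 2.5Ps, so Ps = 12004/57.
Buyers pay Pb = 12004/57 − 62 = 8470/57; x' = -268 + 2.5·(12004/57) = 14734/57.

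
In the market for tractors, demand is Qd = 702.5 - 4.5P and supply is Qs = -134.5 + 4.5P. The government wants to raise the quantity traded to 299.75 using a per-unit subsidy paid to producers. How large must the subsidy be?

At Q = 299.75, invert demand for the buyer price: Pb = (702.5 − 299.75)/4.5 = 89.5; invert supply for the seller price: Ps = (299.75 − (-134.5))/4.5 = 96.5.
The subsidy must fill the gap: s = Ps − Pb = 96.5 − 89.5 = 7.

Required subsidy s = 7 per unit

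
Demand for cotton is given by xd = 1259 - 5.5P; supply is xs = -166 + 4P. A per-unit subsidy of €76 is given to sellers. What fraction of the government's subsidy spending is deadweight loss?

DWL / government spending = 44/305

Pre-subsidy: 1259 - 5.5P = -166 + 4P gives P* = 150, x* = 434.
With the subsidy, sellers receive Ps = Pb + 76 for each unit, where Pb is the price buyers pay.
Supply in terms of Pb becomes xs = -166 + 4(Pb + 76) = 138 + 4Pb. Setting this equal to demand: 1259 - 5.5Pb = 138 + 4Pb, so Pb = 118.
Sellers receive Ps = 118 + 76 = 194; x' = 1259 − 5.5·118 = 610.
ΔCS = ½(434 + 610)(150 − 118) = 16704; ΔPS = ½(434 + 610)(194 − 150) = 22968.
Government spending = 76 × 610 = 46360.
DWL = ½ × 76 × (610 − 434) = 6688; fraction = 6688 / 46360 = 44/305.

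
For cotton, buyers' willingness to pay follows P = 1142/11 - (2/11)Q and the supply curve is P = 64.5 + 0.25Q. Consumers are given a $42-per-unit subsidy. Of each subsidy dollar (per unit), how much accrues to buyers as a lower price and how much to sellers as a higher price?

Pre-subsidy: 1142/11 - (2/11)Q = 64.5 + 0.25Q gives Q* = 1730/19 and P* = 1658/19.
With the rebate, buyers effectively pay Pb = Ps − 42, where Ps is the price sellers receive.
On the curves, Pb = 1142/11 - (2/11)Q and Ps = 64.5 + 0.25Q; the wedge Ps − Pb = 42 gives 64.5 + 0.25Q − (1142/11 - (2/11)Q) = 42, so Q' = 3578/19.
Then Pb = 1142/11 − (2/11)·(3578/19) = 1322/19 and Ps = 64.5 + 0.25·(3578/19) = 2120/19.
Buyers' price falls by P* − Pb = 1658/19 − 1322/19 = 336/19; sellers' price rises by Ps − P* = 2120/19 − 1658/19 = 462/19.

Buyers gain 336/19 per unit; sellers gain 462/19 per unit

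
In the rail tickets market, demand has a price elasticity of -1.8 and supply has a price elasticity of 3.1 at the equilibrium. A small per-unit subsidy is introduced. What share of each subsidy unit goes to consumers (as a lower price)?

For a small subsidy around the equilibrium, the benefit split depends on the relative slopes, which at a point are proportional to the elasticities.
Buyer share = εs/(εs + |εd|) = 3.1/(3.1 + 1.8) = 31/49; seller share = |εd|/(εs + |εd|) = 18/49.

Consumer share = 31/49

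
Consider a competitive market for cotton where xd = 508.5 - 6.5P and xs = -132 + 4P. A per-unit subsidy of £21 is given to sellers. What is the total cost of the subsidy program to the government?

Government cost = £3444

Pre-subsidy: 508.5 - 6.5P = -132 + 4P gives P* = 61, x* = 112.
With the subsidy, sellers receive Ps = Pb + 21 for each unit, where Pb is the price buyers pay.
Supply in terms of Pb becomes xs = -132 + 4(Pb + 21) = -48 + 4Pb. Setting this equal to demand: 508.5 - 6.5Pb = -48 + 4Pb, so Pb = 53.
Sellers receive Ps = 53 + 21 = 74; x' = 508.5 − 6.5·53 = 164.
Government outlay = subsidy × quantity = 21 × 164 = 3444.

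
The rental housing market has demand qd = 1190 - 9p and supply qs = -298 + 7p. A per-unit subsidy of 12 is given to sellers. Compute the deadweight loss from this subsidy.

Pre-subsidy: 1190 - 9p = -298 + 7p gives p* = 93, q* = 353.
With the subsidy, sellers receive ps = pb + 12 for each unit, where pb is the price buyers pay.
Supply in terms of pb becomes qs = -298 + 7(pb + 12) = -214 + 7pb. Setting this equal to demand: 1190 - 9pb = -214 + 7pb, so pb = 87.75.
Sellers receive ps = 87.75 + 12 = 99.75; q' = 1190 − 9·87.75 = 400.25.
The subsidy expands output by 400.25 − 353 = 47.25 past the efficient level; on those units the gap between marginal cost and willingness to pay runs from 0 up to 12.
DWL = ½ × 12 × 47.25 = 283.5.

Deadweight loss = 283.5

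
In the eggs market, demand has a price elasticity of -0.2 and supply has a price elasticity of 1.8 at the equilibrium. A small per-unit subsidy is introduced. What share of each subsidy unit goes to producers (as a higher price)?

Producer share = 0.1

For a small subsidy around the equilibrium, the benefit split depends on the relative slopes, which at a point are proportional to the elasticities.
Buyer share = εs/(εs + |εd|) = 1.8/(1.8 + 0.2) = 0.9; seller share = |εd|/(εs + |εd|) = 0.1.
So producers capture 0.1 of the subsidy.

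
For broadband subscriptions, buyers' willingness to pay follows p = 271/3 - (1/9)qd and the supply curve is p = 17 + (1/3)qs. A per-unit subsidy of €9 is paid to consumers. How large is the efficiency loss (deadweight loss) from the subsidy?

Deadweight loss = €91.125

Pre-subsidy: 271/3 - (1/9)q = 17 + (1/3)q gives q* = 165 and p* = 72.
With the rebate, buyers effectively pay pb = ps − 9, where ps is the price sellers receive.
On the curves, pb = 271/3 - (1/9)q and ps = 17 + (1/3)q; the wedge ps − pb = 9 gives 17 + (1/3)q − (271/3 - (1/9)q) = 9, so q' = 185.25.
Then pb = 271/3 − (1/9)·185.25 = 69.75 and ps = 17 + (1/3)·185.25 = 78.75.
The subsidy expands output by 185.25 − 165 = 20.25 past the efficient level; on those units the gap between marginal cost and willingness to pay runs from 0 up to 9.
DWL = ½ × 9 × 20.25 = 91.125.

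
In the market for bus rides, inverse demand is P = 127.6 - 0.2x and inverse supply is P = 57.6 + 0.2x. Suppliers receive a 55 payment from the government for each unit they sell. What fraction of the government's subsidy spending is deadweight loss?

DWL / government spending = 0.22

Pre-subsidy: 127.6 - 0.2x = 57.6 + 0.2x gives x* = 175 and P* = 92.6.
With the subsidy, sellers receive Ps = Pb + 55 for each unit, where Pb is the price buyers pay.
On the curves, Pb = 127.6 - 0.2x and Ps = 57.6 + 0.2x; the wedge Ps − Pb = 55 gives 57.6 + 0.2x − (127.6 - 0.2x) = 55, so x' = 312.5.
Then Pb = 127.6 − 0.2·312.5 = 65.1 and Ps = 57.6 + 0.2·312.5 = 120.1.
ΔCS = ½(175 + 312.5)(92.6 − 65.1) = 6703.125; ΔPS = ½(175 + 312.5)(120.1 − 92.6) = 6703.125.
Government spending = 55 × 312.5 = 17187.5.
DWL = ½ × 55 × (312.5 − 175) = 3781.25; fraction = 3781.25 / 17187.5 = 0.22.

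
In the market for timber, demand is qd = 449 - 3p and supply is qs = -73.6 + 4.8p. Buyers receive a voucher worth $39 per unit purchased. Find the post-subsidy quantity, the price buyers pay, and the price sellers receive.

q' = 320; buyers pay $43; sellers receive $82

Pre-subsidy: 449 - 3p = -73.6 + 4.8p gives p* = 67, q* = 248.
With the rebate, buyers effectively pay pb = ps − 39, where ps is the price sellers receive.
Demand in terms of ps becomes qd = 449 − 3(ps − 39) = 566 - 3ps. Setting this equal to supply: 566 - 3ps = -73.6 + 4.8ps, so ps = 82.
Buyers pay pb = 82 − 39 = 43; q' = -73.6 + 4.8·82 = 320.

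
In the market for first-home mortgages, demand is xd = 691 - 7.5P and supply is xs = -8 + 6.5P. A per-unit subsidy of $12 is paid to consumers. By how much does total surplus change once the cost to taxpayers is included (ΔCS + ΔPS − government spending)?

Pre-subsidy: 691 - 7.5P = -8 + 6.5P gives P* = 699/14, x* = 8863/28.
With the rebate, buyers effectively pay Pb = Ps − 12, where Ps is the price sellers receive.
Demand in terms of Ps becomes xd = 691 − 7.5(Ps − 12) = 781 - 7.5Ps. Setting this equal to supply: 781 - 7.5Ps = -8 + 6.5Ps, so Ps = 789/14.
Buyers pay Pb = 789/14 − 12 = 621/14; x' = -8 + 6.5·(789/14) = 10033/28.
ΔCS = ½(8863/28 + 10033/28)(699/14 − 621/14) = 92118/49; ΔPS = ½(8863/28 + 10033/28)(789/14 − 699/14) = 106290/49.
Government spending = 12 × 10033/28 = 30099/7.
Net change = 92118/49 + 106290/49 − 30099/7 = -1755/7. The loss equals the DWL triangle ½·12·585/14.

Net change in total surplus = -1755/7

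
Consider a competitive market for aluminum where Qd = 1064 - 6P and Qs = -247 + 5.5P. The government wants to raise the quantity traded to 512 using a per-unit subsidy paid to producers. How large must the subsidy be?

At Q = 512, invert demand for the buyer price: Pb = (1064 − 512)/6 = 92; invert supply for the seller price: Ps = (512 − (-247))/5.5 = 138.
The subsidy must fill the gap: s = Ps − Pb = 138 − 92 = 46.

Required subsidy s = 46 per unit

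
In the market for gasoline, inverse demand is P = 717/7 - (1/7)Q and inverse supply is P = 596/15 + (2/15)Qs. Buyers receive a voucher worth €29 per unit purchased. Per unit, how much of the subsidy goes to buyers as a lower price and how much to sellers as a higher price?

Pre-subsidy: 717/7 - (1/7)Q = 596/15 + (2/15)Q gives Q* = 227 and P* = 70.
With the rebate, buyers effectively pay Pb = Ps − 29, where Ps is the price sellers receive.
On the curves, Pb = 717/7 - (1/7)Q and Ps = 596/15 + (2/15)Q; the wedge Ps − Pb = 29 gives 596/15 + (2/15)Q − (717/7 - (1/7)Q) = 29, so Q' = 332.
Then Pb = 717/7 − (1/7)·332 = 55 and Ps = 596/15 + (2/15)·332 = 84.
Buyers' price falls by P* − Pb = 70 − 55 = 15; sellers' price rises by Ps − P* = 84 − 70 = 14.

Buyers gain €15 per unit; sellers gain €14 per unit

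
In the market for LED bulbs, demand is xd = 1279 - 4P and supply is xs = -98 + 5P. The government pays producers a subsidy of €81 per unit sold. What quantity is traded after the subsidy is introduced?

x' = 847

Pre-subsidy: 1279 - 4P = -98 + 5P gives P* = 153, x* = 667.
With the subsidy, sellers receive Ps = Pb + 81 for each unit, where Pb is the price buyers pay.
Supply in terms of Pb becomes xs = -98 + 5(Pb + 81) = 307 + 5Pb. Setting this equal to demand: 1279 - 4Pb = 307 + 5Pb, so Pb = 108.
Sellers receive Ps = 108 + 81 = 189; x' = 1279 − 4·108 = 847.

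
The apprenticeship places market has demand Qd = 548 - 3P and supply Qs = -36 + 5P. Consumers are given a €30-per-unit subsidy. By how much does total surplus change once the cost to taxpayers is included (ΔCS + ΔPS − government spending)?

Pre-subsidy: 548 - 3P = -36 + 5P gives P* = 73, Q* = 329.
With the rebate, buyers effectively pay Pb = Ps − 30, where Ps is the price sellers receive.
Demand in terms of Ps becomes Qd = 548 − 3(Ps − 30) = 638 - 3Ps. Setting this equal to supply: 638 - 3Ps = -36 + 5Ps, so Ps = 84.25.
Buyers pay Pb = 84.25 − 30 = 54.25; Q' = -36 + 5·84.25 = 385.25.
ΔCS = ½(329 + 385.25)(73 − 54.25) = 6696.09375; ΔPS = ½(329 + 385.25)(84.25 − 73) = 4017.65625.
Government spending = 30 × 385.25 = 11557.5.
Net change = 6696.09375 + 4017.65625 − 11557.5 = -843.75. The loss equals the DWL triangle ½·30·56.25.

Net change in total surplus = -€843.75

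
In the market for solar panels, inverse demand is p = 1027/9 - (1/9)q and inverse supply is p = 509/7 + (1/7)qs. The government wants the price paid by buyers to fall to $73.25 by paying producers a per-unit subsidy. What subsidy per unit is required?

At a buyer price of 73.25, quantity demanded is 1027 − 9·73.25 = 367.75.
Sellers supply 367.75 only when they receive ps = 509/7 + (1/7)·367.75 = 125.25.
s = ps − pb = 125.25 − 73.25 = 52.

Required subsidy s = $52 per unit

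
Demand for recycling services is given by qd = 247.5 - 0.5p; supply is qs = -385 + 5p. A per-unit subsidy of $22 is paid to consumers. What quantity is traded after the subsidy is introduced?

Pre-subsidy: 247.5 - 0.5p = -385 + 5p gives p* = 115, q* = 190.
With the rebate, buyers effectively pay pb = ps − 22, where ps is the price sellers receive.
Demand in terms of ps becomes qd = 247.5 − 0.5(ps − 22) = 258.5 - 0.5ps. Setting this equal to supply: 258.5 - 0.5ps = -385 + 5ps, so ps = 117.
Buyers pay pb = 117 − 22 = 95; q' = -385 + 5·117 = 200.

q' = 200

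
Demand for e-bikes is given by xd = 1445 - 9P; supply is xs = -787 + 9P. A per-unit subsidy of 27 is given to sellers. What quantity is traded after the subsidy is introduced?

x' = 450.5

Pre-subsidy: 1445 - 9P = -787 + 9P gives P* = 124, x* = 329.
With the subsidy, sellers receive Ps = Pb + 27 for each unit, where Pb is the price buyers pay.
Supply in terms of Pb becomes xs = -787 + 9(Pb + 27) = -544 + 9Pb. Setting this equal to demand: 1445 - 9Pb = -544 + 9Pb, so Pb = 110.5.
Sellers receive Ps = 110.5 + 27 = 137.5; x' = 1445 − 9·110.5 = 450.5.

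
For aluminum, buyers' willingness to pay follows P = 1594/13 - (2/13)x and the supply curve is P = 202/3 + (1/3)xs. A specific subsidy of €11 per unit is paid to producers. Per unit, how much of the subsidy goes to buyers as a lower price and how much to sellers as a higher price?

Pre-subsidy: 1594/13 - (2/13)x = 202/3 + (1/3)x gives x* = 2156/19 and P* = 1998/19.
With the subsidy, sellers receive Ps = Pb + 11 for each unit, where Pb is the price buyers pay.
On the curves, Pb = 1594/13 - (2/13)x and Ps = 202/3 + (1/3)x; the wedge Ps − Pb = 11 gives 202/3 + (1/3)x − (1594/13 - (2/13)x) = 11, so x' = 2585/19.
Then Pb = 1594/13 − (2/13)·(2585/19) = 1932/19 and Ps = 202/3 + (1/3)·(2585/19) = 2141/19.
Buyers' price falls by P* − Pb = 1998/19 − 1932/19 = 66/19; sellers' price rises by Ps − P* = 2141/19 − 1998/19 = 143/19.

Buyers gain 66/19 per unit; sellers gain 143/19 per unit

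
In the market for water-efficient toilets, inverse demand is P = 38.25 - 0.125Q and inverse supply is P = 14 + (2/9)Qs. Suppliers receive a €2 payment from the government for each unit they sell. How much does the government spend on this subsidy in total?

Government cost = €151.2

Pre-subsidy: 38.25 - 0.125Q = 14 + (2/9)Q gives Q* = 69.84 and P* = 29.52.
With the subsidy, sellers receive Ps = Pb + 2 for each unit, where Pb is the price buyers pay.
On the curves, Pb = 38.25 - 0.125Q and Ps = 14 + (2/9)Q; the wedge Ps − Pb = 2 gives 14 + (2/9)Q − (38.25 - 0.125Q) = 2, so Q' = 75.6.
Then Pb = 38.25 − 0.125·75.6 = 28.8 and Ps = 14 + (2/9)·75.6 = 30.8.
Government outlay = subsidy × quantity = 2 × 75.6 = 151.2.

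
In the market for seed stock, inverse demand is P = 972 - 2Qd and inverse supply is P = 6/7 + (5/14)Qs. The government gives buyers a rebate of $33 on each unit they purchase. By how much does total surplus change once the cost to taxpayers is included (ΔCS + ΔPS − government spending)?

Pre-subsidy: 972 - 2Q = 6/7 + (5/14)Q gives Q* = 412 and P* = 148.
With the rebate, buyers effectively pay Pb = Ps − 33, where Ps is the price sellers receive.
On the curves, Pb = 972 - 2Q and Ps = 6/7 + (5/14)Q; the wedge Ps − Pb = 33 gives 6/7 + (5/14)Q − (972 - 2Q) = 33, so Q' = 426.
Then Pb = 972 − 2·426 = 120 and Ps = 6/7 + (5/14)·426 = 153.
ΔCS = ½(412 + 426)(148 − 120) = 11732; ΔPS = ½(412 + 426)(153 − 148) = 2095.
Government spending = 33 × 426 = 14058.
Net change = 11732 + 2095 − 14058 = -231. The loss equals the DWL triangle ½·33·14.

Net change in total surplus = -$231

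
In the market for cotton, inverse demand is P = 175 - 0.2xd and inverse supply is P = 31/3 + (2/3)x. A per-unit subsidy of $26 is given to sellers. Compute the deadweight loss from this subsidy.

Pre-subsidy: 175 - 0.2x = 31/3 + (2/3)x gives x* = 190 and P* = 137.
With the subsidy, sellers receive Ps = Pb + 26 for each unit, where Pb is the price buyers pay.
On the curves, Pb = 175 - 0.2x and Ps = 31/3 + (2/3)x; the wedge Ps − Pb = 26 gives 31/3 + (2/3)x − (175 - 0.2x) = 26, so x' = 220.
Then Pb = 175 − 0.2·220 = 131 and Ps = 31/3 + (2/3)·220 = 157.
The subsidy expands output by 220 − 190 = 30 past the efficient level; on those units the gap between marginal cost and willingness to pay runs from 0 up to 26.
DWL = ½ × 26 × 30 = 390.

Deadweight loss = $390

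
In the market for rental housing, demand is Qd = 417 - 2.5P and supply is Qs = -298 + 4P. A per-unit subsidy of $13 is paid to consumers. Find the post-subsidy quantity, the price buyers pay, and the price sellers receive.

Q' = 162; buyers pay $102; sellers receive $115

Pre-subsidy: 417 - 2.5P = -298 + 4P gives P* = 110, Q* = 142.
With the rebate, buyers effectively pay Pb = Ps − 13, where Ps is the price sellers receive.
Demand in terms of Ps becomes Qd = 417 − 2.5(Ps − 13) = 449.5 - 2.5Ps. Setting this equal to supply: 449.5 - 2.5Ps = -298 + 4Ps, so Ps = 115.
Buyers pay Pb = 115 − 13 = 102; Q' = -298 + 4·115 = 162.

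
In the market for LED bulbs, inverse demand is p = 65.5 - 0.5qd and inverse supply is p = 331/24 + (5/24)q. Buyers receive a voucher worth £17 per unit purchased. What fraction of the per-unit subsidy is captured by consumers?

Consumer share = 12/17

Pre-subsidy: 65.5 - 0.5q = 331/24 + (5/24)q gives q* = 73 and p* = 29.
With the rebate, buyers effectively pay pb = ps − 17, where ps is the price sellers receive.
On the curves, pb = 65.5 - 0.5q and ps = 331/24 + (5/24)q; the wedge ps − pb = 17 gives 331/24 + (5/24)q − (65.5 - 0.5q) = 17, so q' = 97.
Then pb = 65.5 − 0.5·97 = 17 and ps = 331/24 + (5/24)·97 = 34.
Buyers' price falls by p* − pb = 29 − 17 = 12; sellers' price rises by ps − p* = 34 − 29 = 5.
So consumers capture 12/17 = 12/17 of each unit of subsidy.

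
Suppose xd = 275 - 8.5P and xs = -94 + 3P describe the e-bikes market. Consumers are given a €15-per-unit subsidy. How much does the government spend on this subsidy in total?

Pre-subsidy: 275 - 8.5P = -94 + 3P gives P* = 738/23, x* = 52/23.
With the rebate, buyers effectively pay Pb = Ps − 15, where Ps is the price sellers receive.
Demand in terms of Ps becomes xd = 275 − 8.5(Ps − 15) = 402.5 - 8.5Ps. Setting this equal to supply: 402.5 - 8.5Ps = -94 + 3Ps, so Ps = 993/23.
Buyers pay Pb = 993/23 − 15 = 648/23; x' = -94 + 3·(993/23) = 817/23.
Government outlay = subsidy × quantity = 15 × 817/23 = 12255/23.

Government cost = 12255/23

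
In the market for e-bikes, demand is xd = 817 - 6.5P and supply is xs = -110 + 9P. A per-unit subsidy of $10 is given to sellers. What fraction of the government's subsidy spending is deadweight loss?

DWL / government spending = 585/14446

Pre-subsidy: 817 - 6.5P = -110 + 9P gives P* = 1854/31, x* = 13276/31.
With the subsidy, sellers receive Ps = Pb + 10 for each unit, where Pb is the price buyers pay.
Supply in terms of Pb becomes xs = -110 + 9(Pb + 10) = -20 + 9Pb. Setting this equal to demand: 817 - 6.5Pb = -20 + 9Pb, so Pb = 54.
Sellers receive Ps = 54 + 10 = 64; x' = 817 − 6.5·54 = 466.
ΔCS = ½(13276/31 + 466)(1854/31 − 54) = 2494980/961; ΔPS = ½(13276/31 + 466)(64 − 1854/31) = 1801930/961.
Government spending = 10 × 466 = 4660.
DWL = ½ × 10 × (466 − 13276/31) = 5850/31; fraction = (5850/31) / 4660 = 585/14446.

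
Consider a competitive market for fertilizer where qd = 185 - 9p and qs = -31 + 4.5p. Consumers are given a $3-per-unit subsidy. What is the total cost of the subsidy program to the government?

Pre-subsidy: 185 - 9p = -31 + 4.5p gives p* = 16, q* = 41.
With the rebate, buyers effectively pay pb = ps − 3, where ps is the price sellers receive.
Demand in terms of ps becomes qd = 185 − 9(ps − 3) = 212 - 9ps. Setting this equal to supply: 212 - 9ps = -31 + 4.5ps, so ps = 18.
Buyers pay pb = 18 − 3 = 15; q' = -31 + 4.5·18 = 50.
Government outlay = subsidy × quantity = 3 × 50 = 150.

Government cost = $150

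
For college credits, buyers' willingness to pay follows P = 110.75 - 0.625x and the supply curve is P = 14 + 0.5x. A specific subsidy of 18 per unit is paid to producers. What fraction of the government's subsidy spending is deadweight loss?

Pre-subsidy: 110.75 - 0.625x = 14 + 0.5x gives x* = 86 and P* = 57.
With the subsidy, sellers receive Ps = Pb + 18 for each unit, where Pb is the price buyers pay.
On the curves, Pb = 110.75 - 0.625x and Ps = 14 + 0.5x; the wedge Ps − Pb = 18 gives 14 + 0.5x − (110.75 - 0.625x) = 18, so x' = 102.
Then Pb = 110.75 − 0.625·102 = 47 and Ps = 14 + 0.5·102 = 65.
ΔCS = ½(86 + 102)(57 − 47) = 940; ΔPS = ½(86 + 102)(65 − 57) = 752.
Government spending = 18 × 102 = 1836.
DWL = ½ × 18 × (102 − 86) = 144; fraction = 144 / 1836 = 4/51.

DWL / government spending = 4/51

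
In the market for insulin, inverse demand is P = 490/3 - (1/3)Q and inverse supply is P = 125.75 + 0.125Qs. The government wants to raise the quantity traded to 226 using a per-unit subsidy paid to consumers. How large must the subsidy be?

At Q = 226, from the demand curve buyers pay Pb = 490/3 − (1/3)·226 = 88; from the supply curve sellers need Ps = 125.75 + 0.125·226 = 154.
The subsidy must fill the gap: s = Ps − Pb = 154 − 88 = 66.

Required subsidy s = 66 per unit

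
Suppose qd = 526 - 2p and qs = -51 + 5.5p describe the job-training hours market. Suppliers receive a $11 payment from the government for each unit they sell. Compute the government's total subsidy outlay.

Pre-subsidy: 526 - 2p = -51 + 5.5p gives p* = 1154/15, q* = 5582/15.
With the subsidy, sellers receive ps = pb + 11 for each unit, where pb is the price buyers pay.
Supply in terms of pb becomes qs = -51 + 5.5(pb + 11) = 9.5 + 5.5pb. Setting this equal to demand: 526 - 2pb = 9.5 + 5.5pb, so pb = 1033/15.
Sellers receive ps = 1033/15 + 11 = 1198/15; q' = 526 − 2·(1033/15) = 5824/15.
Government outlay = subsidy × quantity = 11 × 5824/15 = 64064/15.

Government cost = 64064/15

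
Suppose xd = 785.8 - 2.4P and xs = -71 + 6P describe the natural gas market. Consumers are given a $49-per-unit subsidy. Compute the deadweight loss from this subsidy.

Pre-subsidy: 785.8 - 2.4P = -71 + 6P gives P* = 102, x* = 541.
With the rebate, buyers effectively pay Pb = Ps − 49, where Ps is the price sellers receive.
Demand in terms of Ps becomes xd = 785.8 − 2.4(Ps − 49) = 903.4 - 2.4Ps. Setting this equal to supply: 903.4 - 2.4Ps = -71 + 6Ps, so Ps = 116.
Buyers pay Pb = 116 − 49 = 67; x' = -71 + 6·116 = 625.
The subsidy expands output by 625 − 541 = 84 past the efficient level; on those units the gap between marginal cost and willingness to pay runs from 0 up to 49.
DWL = ½ × 49 × 84 = 2058.

Deadweight loss = $2058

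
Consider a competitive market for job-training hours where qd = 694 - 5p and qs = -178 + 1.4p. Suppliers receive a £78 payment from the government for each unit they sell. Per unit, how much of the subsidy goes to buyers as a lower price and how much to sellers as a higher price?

Pre-subsidy: 694 - 5p = -178 + 1.4p gives p* = 136.25, q* = 12.75.
With the subsidy, sellers receive ps = pb + 78 for each unit, where pb is the price buyers pay.
Supply in terms of pb becomes qs = -178 + 1.4(pb + 78) = -68.8 + 1.4pb. Setting this equal to demand: 694 - 5pb = -68.8 + 1.4pb, so pb = 119.1875.
Sellers receive ps = 119.1875 + 78 = 197.1875; q' = 694 − 5·119.1875 = 98.0625.
Buyers' price falls by p* − pb = 136.25 − 119.1875 = 17.0625; sellers' price rises by ps − p* = 197.1875 − 136.25 = 60.9375.

Buyers gain £17.0625 per unit; sellers gain £60.9375 per unit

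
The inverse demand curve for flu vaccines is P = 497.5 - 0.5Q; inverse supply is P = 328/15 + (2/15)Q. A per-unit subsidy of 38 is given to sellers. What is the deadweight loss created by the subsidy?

Deadweight loss = 1140

Pre-subsidy: 497.5 - 0.5Q = 328/15 + (2/15)Q gives Q* = 751 and P* = 122.
With the subsidy, sellers receive Ps = Pb + 38 for each unit, where Pb is the price buyers pay.
On the curves, Pb = 497.5 - 0.5Q and Ps = 328/15 + (2/15)Q; the wedge Ps − Pb = 38 gives 328/15 + (2/15)Q − (497.5 - 0.5Q) = 38, so Q' = 811.
Then Pb = 497.5 − 0.5·811 = 92 and Ps = 328/15 + (2/15)·811 = 130.
The subsidy expands output by 811 − 751 = 60 past the efficient level; on those units the gap between marginal cost and willingness to pay runs from 0 up to 38.
DWL = ½ × 38 × 60 = 1140.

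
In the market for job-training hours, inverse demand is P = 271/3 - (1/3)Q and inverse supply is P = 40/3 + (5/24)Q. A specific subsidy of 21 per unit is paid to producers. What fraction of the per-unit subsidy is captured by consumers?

Consumer share = 8/13

Pre-subsidy: 271/3 - (1/3)Q = 40/3 + (5/24)Q gives Q* = 1848/13 and P* = 1675/39.
With the subsidy, sellers receive Ps = Pb + 21 for each unit, where Pb is the price buyers pay.
On the curves, Pb = 271/3 - (1/3)Q and Ps = 40/3 + (5/24)Q; the wedge Ps − Pb = 21 gives 40/3 + (5/24)Q − (271/3 - (1/3)Q) = 21, so Q' = 2352/13.
Then Pb = 271/3 − (1/3)·(2352/13) = 1171/39 and Ps = 40/3 + (5/24)·(2352/13) = 1990/39.
Buyers' price falls by P* − Pb = 1675/39 − 1171/39 = 168/13; sellers' price rises by Ps − P* = 1990/39 − 1675/39 = 105/13.
So consumers capture (168/13)/21 = 8/13 of each unit of subsidy.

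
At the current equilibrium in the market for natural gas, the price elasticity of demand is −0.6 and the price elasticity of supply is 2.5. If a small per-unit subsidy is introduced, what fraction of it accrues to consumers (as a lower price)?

Consumer share = 25/31

For a small subsidy around the equilibrium, the benefit split depends on the relative slopes, which at a point are proportional to the elasticities.
Buyer share = εs/(εs + |εd|) = 2.5/(2.5 + 0.6) = 25/31; seller share = |εd|/(εs + |εd|) = 6/31.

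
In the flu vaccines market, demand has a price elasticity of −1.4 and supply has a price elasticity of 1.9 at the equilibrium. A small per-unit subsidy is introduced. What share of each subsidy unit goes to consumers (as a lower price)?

Consumer share = 19/33

For a small subsidy around the equilibrium, the benefit split depends on the relative slopes, which at a point are proportional to the elasticities.
Buyer share = εs/(εs + |εd|) = 1.9/(1.9 + 1.4) = 19/33; seller share = |εd|/(εs + |εd|) = 14/33.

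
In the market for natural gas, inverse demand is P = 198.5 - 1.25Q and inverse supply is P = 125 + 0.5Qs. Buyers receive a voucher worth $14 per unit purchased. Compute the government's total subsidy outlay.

Government cost = $700

Pre-subsidy: 198.5 - 1.25Q = 125 + 0.5Q gives Q* = 42 and P* = 146.
With the rebate, buyers effectively pay Pb = Ps − 14, where Ps is the price sellers receive.
On the curves, Pb = 198.5 - 1.25Q and Ps = 125 + 0.5Q; the wedge Ps − Pb = 14 gives 125 + 0.5Q − (198.5 - 1.25Q) = 14, so Q' = 50.
Then Pb = 198.5 − 1.25·50 = 136 and Ps = 125 + 0.5·50 = 150.
Government outlay = subsidy × quantity = 14 × 50 = 700.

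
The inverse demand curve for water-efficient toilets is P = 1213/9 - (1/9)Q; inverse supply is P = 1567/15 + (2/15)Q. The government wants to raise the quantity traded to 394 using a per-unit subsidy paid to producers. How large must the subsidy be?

At Q = 394, from the demand curve buyers pay Pb = 1213/9 − (1/9)·394 = 91; from the supply curve sellers need Ps = 1567/15 + (2/15)·394 = 157.
The subsidy must fill the gap: s = Ps − Pb = 157 − 91 = 66.

Required subsidy s = 66 per unit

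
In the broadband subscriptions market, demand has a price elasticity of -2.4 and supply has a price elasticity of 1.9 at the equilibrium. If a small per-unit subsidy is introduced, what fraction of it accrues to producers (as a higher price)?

For a small subsidy around the equilibrium, the benefit split depends on the relative slopes, which at a point are proportional to the elasticities.
Buyer share = εs/(εs + |εd|) = 1.9/(1.9 + 2.4) = 19/43; seller share = |εd|/(εs + |εd|) = 24/43.
So producers capture 24/43 of the subsidy.

Producer share = 24/43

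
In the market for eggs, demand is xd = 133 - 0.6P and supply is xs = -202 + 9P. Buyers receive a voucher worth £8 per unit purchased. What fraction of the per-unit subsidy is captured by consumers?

Consumer share = 0.9375

Pre-subsidy: 133 - 0.6P = -202 + 9P gives P* = 1675/48, x* = 112.0625.
With the rebate, buyers effectively pay Pb = Ps − 8, where Ps is the price sellers receive.
Demand in terms of Ps becomes xd = 133 − 0.6(Ps − 8) = 137.8 - 0.6Ps. Setting this equal to supply: 137.8 - 0.6Ps = -202 + 9Ps, so Ps = 1699/48.
Buyers pay Pb = 1699/48 − 8 = 1315/48; x' = -202 + 9·(1699/48) = 116.5625.
Buyers' price falls by P* − Pb = 1675/48 − 1315/48 = 7.5; sellers' price rises by Ps − P* = 1699/48 − 1675/48 = 0.5.
So consumers capture 7.5/8 = 0.9375 of each unit of subsidy.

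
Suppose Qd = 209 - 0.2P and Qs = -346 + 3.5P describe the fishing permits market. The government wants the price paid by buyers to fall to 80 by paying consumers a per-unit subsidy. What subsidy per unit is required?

Required subsidy s = 74 per unit

At a buyer price of 80, quantity demanded is 209 − 0.2·80 = 193.
Sellers supply 193 only when they receive Ps with -346 + 3.5·Ps = 193, i.e. Ps = 154.
s = Ps − Pb = 154 − 80 = 74.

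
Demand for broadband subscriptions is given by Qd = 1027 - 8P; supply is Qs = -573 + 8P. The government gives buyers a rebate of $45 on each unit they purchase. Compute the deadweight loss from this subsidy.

Deadweight loss = $4050

Pre-subsidy: 1027 - 8P = -573 + 8P gives P* = 100, Q* = 227.
With the rebate, buyers effectively pay Pb = Ps − 45, where Ps is the price sellers receive.
Demand in terms of Ps becomes Qd = 1027 − 8(Ps − 45) = 1387 - 8Ps. Setting this equal to supply: 1387 - 8Ps = -573 + 8Ps, so Ps = 122.5.
Buyers pay Pb = 122.5 − 45 = 77.5; Q' = -573 + 8·122.5 = 407.
The subsidy expands output by 407 − 227 = 180 past the efficient level; on those units the gap between marginal cost and willingness to pay runs from 0 up to 45.
DWL = ½ × 45 × 180 = 4050.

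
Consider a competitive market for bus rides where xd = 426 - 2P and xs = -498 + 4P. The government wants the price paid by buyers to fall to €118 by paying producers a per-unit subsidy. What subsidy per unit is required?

Required subsidy s = €54 per unit

At a buyer price of 118, quantity demanded is 426 − 2·118 = 190.
Sellers supply 190 only when they receive Ps with -498 + 4·Ps = 190, i.e. Ps = 172.
s = Ps − Pb = 172 − 118 = 54.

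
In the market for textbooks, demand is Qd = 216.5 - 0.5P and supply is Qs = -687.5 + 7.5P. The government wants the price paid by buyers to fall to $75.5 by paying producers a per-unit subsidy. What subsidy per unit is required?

Required subsidy s = $40 per unit

At a buyer price of 75.5, quantity demanded is 216.5 − 0.5·75.5 = 178.75.
Sellers supply 178.75 only when they receive Ps with -687.5 + 7.5·Ps = 178.75, i.e. Ps = 115.5.
s = Ps − Pb = 115.5 − 75.5 = 40.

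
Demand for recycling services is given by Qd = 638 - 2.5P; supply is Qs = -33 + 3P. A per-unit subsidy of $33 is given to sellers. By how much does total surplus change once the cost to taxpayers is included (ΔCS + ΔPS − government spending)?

Net change in total surplus = -$742.5

Pre-subsidy: 638 - 2.5P = -33 + 3P gives P* = 122, Q* = 333.
With the subsidy, sellers receive Ps = Pb + 33 for each unit, where Pb is the price buyers pay.
Supply in terms of Pb becomes Qs = -33 + 3(Pb + 33) = 66 + 3Pb. Setting this equal to demand: 638 - 2.5Pb = 66 + 3Pb, so Pb = 104.
Sellers receive Ps = 104 + 33 = 137; Q' = 638 − 2.5·104 = 378.
ΔCS = ½(333 + 378)(122 − 104) = 6399; ΔPS = ½(333 + 378)(137 − 122) = 5332.5.
Government spending = 33 × 378 = 12474.
Net change = 6399 + 5332.5 − 12474 = -742.5. The loss equals the DWL triangle ½·33·45.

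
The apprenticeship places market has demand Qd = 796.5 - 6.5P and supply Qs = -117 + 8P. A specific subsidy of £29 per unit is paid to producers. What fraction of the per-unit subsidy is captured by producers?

Pre-subsidy: 796.5 - 6.5P = -117 + 8P gives P* = 63, Q* = 387.
With the subsidy, sellers receive Ps = Pb + 29 for each unit, where Pb is the price buyers pay.
Supply in terms of Pb becomes Qs = -117 + 8(Pb + 29) = 115 + 8Pb. Setting this equal to demand: 796.5 - 6.5Pb = 115 + 8Pb, so Pb = 47.
Sellers receive Ps = 47 + 29 = 76; Q' = 796.5 − 6.5·47 = 491.
Buyers' price falls by P* − Pb = 63 − 47 = 16; sellers' price rises by Ps − P* = 76 − 63 = 13.
So producers capture 13/29 = 13/29 of each unit of subsidy.

Producer share = 13/29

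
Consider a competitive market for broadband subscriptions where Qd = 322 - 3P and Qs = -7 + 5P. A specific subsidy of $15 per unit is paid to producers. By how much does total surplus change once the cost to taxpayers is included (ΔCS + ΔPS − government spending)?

Net change in total surplus = -$210.9375

Pre-subsidy: 322 - 3P = -7 + 5P gives P* = 41.125, Q* = 198.625.
With the subsidy, sellers receive Ps = Pb + 15 for each unit, where Pb is the price buyers pay.
Supply in terms of Pb becomes Qs = -7 + 5(Pb + 15) = 68 + 5Pb. Setting this equal to demand: 322 - 3Pb = 68 + 5Pb, so Pb = 31.75.
Sellers receive Ps = 31.75 + 15 = 46.75; Q' = 322 − 3·31.75 = 226.75.
ΔCS = ½(198.625 + 226.75)(41.125 − 31.75) = 1993.9453125; ΔPS = ½(198.625 + 226.75)(46.75 − 41.125) = 1196.3671875.
Government spending = 15 × 226.75 = 3401.25.
Net change = 1993.9453125 + 1196.3671875 − 3401.25 = -210.9375. The loss equals the DWL triangle ½·15·28.125.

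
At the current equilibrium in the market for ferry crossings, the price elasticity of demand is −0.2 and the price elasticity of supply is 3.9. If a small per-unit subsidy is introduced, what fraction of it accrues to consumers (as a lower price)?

Consumer share = 39/41

For a small subsidy around the equilibrium, the benefit split depends on the relative slopes, which at a point are proportional to the elasticities.
Buyer share = εs/(εs + |εd|) = 3.9/(3.9 + 0.2) = 39/41; seller share = |εd|/(εs + |εd|) = 2/41.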